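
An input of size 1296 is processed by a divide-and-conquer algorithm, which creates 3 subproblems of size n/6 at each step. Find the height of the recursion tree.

For divide and conquer with division factor 6:

Problem sizes at each level:
Level 0: 1296
Level 1: 216
Level 2: 36
Level 3: 6
Level 4: 1

The root is level 0 and the size-1 base case is level 4 (the tree spans levels 0 through 4, i.e. 5 levels counting the root), so the depth is the number of divisions: log_6(1296) = 4

The recursion tree depth is log_6(1296) = 4. At each level, the problem size is divided by 6, so it takes 4 divisions to reduce to a base case of size 1. The algorithm makes 3 recursive calls at each level.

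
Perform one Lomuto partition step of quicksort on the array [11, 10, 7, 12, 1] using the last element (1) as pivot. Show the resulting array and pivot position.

Lomuto partition with pivot = 1:

Initial array: [11, 10, 7, 12, 1]

arr[0]=11 > 1: no swap
arr[1]=10 > 1: no swap
arr[2]=7 > 1: no swap
arr[3]=12 > 1: no swap

Place pivot at position 0: [1, 10, 7, 12, 11]
Pivot position: 0

After partitioning with pivot 1, the array becomes [1, 10, 7, 12, 11]. The pivot is placed at index 0. All elements to the left of the pivot are <= 1, and all elements to the right are > 1.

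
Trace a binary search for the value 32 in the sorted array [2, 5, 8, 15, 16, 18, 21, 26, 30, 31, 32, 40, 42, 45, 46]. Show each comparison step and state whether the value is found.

Binary search for 32 in [2, 5, 8, 15, 16, 18, 21, 26, 30, 31, 32, 40, 42, 45, 46]:

lo=0, hi=14, mid=7, arr[mid]=26 -> 26 < 32, search right half
lo=8, hi=14, mid=11, arr[mid]=40 -> 40 > 32, search left half
lo=8, hi=10, mid=9, arr[mid]=31 -> 31 < 32, search right half
lo=10, hi=10, mid=10, arr[mid]=32 -> Found target at index 10!

Binary search finds 32 at index 10 after 4 comparisons. The search repeatedly halves the search space by comparing with the middle element.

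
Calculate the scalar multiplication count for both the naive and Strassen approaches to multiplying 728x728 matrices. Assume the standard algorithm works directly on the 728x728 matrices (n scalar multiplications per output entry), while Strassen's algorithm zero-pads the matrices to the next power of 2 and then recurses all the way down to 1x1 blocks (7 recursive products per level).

Matrix multiplication for 728x728 matrices:

Strassen's algorithm requires power-of-2 dimensions. Pad 728x728 to 1024x1024 (next power of 2).

Standard algorithm: 728^3 = 385828352 multiplications
Strassen's algorithm: 7^(log2(1024)) = 7^10 = 282475249 multiplications
Savings: 385828352 - 282475249 = 103353103 multiplications

Standard: 385828352 multiplications (728^3). Strassen: 282475249 multiplications (7^10, after padding to 1024x1024). Strassen reduces 8 recursive multiplications to 7 at each level.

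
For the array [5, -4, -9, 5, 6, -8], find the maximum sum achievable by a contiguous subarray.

Using Kadane's algorithm on [5, -4, -9, 5, 6, -8]:

Scanning through the array:
Position 1 (value -4): max_ending_here = 1, max_so_far = 5
Position 2 (value -9): max_ending_here = -8, max_so_far = 5
Position 3 (value 5): max_ending_here = 5, max_so_far = 5
Position 4 (value 6): max_ending_here = 11, max_so_far = 11
Position 5 (value -8): max_ending_here = 3, max_so_far = 11

Maximum subarray: [5, 6]
Maximum sum: 11

The maximum subarray is [5, 6] with sum 11. This subarray runs from index 3 to index 4.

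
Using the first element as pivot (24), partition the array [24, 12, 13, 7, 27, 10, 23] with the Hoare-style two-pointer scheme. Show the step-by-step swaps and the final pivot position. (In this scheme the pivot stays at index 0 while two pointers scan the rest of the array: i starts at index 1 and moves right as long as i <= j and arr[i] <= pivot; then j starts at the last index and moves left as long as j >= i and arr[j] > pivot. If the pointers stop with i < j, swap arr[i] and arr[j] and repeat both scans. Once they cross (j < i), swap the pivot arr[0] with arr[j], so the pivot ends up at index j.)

Hoare-style two-pointer partition with pivot = 24:

Initial array: [24, 12, 13, 7, 27, 10, 23]

Pointers start at i = 1, j = 6.
i stops at index 4 (arr[4]=27 > 24), j stops at index 6 (arr[6]=23 <= 24): swap arr[4] and arr[6], array becomes [24, 12, 13, 7, 23, 10, 27]
i ends at 6, j ends at 5: the pointers have crossed (j < i), so scanning stops.

Swap pivot arr[0] with arr[5] to place pivot at position 5: [10, 12, 13, 7, 23, 24, 27]
Pivot position: 5

After partitioning with pivot 24, the array becomes [10, 12, 13, 7, 23, 24, 27]. The pivot is placed at index 5. All elements to the left of the pivot are <= 24, and all elements to the right are > 24.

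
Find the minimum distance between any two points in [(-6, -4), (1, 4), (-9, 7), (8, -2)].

Computing all pairwise distances among 4 points:

d((-6, -4), (1, 4)) = 10.6301
d((-6, -4), (-9, 7)) = 11.4018
d((-6, -4), (8, -2)) = 14.1421
d((1, 4), (-9, 7)) = 10.4403
d((1, 4), (8, -2)) = 9.2195 <-- minimum
d((-9, 7), (8, -2)) = 19.2354

Closest pair: (1, 4) and (8, -2) with distance 9.2195

The closest pair is (1, 4) and (8, -2) with Euclidean distance 9.2195. For 4 points, brute-force pairwise comparison is shown above. For large n, the divide-and-conquer algorithm (sort by x, recurse on halves, check the dividing strip) achieves O(n log n).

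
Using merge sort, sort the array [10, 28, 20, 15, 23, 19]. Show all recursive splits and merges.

Merge sort trace:

Split: [10, 28, 20, 15, 23, 19] -> [10, 28, 20] and [15, 23, 19]
  Split: [10, 28, 20] -> [10] and [28, 20]
    Split: [28, 20] -> [28] and [20]
    Merge: [28] + [20] -> [20, 28]
  Merge: [10] + [20, 28] -> [10, 20, 28]
  Split: [15, 23, 19] -> [15] and [23, 19]
    Split: [23, 19] -> [23] and [19]
    Merge: [23] + [19] -> [19, 23]
  Merge: [15] + [19, 23] -> [15, 19, 23]
Merge: [10, 20, 28] + [15, 19, 23] -> [10, 15, 19, 20, 23, 28]

Final sorted array: [10, 15, 19, 20, 23, 28]

The merge sort proceeds by recursively splitting the array and merging sorted halves.
After all merges, the sorted array is [10, 15, 19, 20, 23, 28].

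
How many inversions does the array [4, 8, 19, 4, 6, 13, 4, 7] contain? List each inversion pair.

Finding inversions in [4, 8, 19, 4, 6, 13, 4, 7]:

(1, 3): arr[1]=8 > arr[3]=4
(1, 4): arr[1]=8 > arr[4]=6
(1, 6): arr[1]=8 > arr[6]=4
(1, 7): arr[1]=8 > arr[7]=7
(2, 3): arr[2]=19 > arr[3]=4
(2, 4): arr[2]=19 > arr[4]=6
(2, 5): arr[2]=19 > arr[5]=13
(2, 6): arr[2]=19 > arr[6]=4
(2, 7): arr[2]=19 > arr[7]=7
(4, 6): arr[4]=6 > arr[6]=4
(5, 6): arr[5]=13 > arr[6]=4
(5, 7): arr[5]=13 > arr[7]=7

Total inversions: 12

The array has 12 inversion(s): (1,3), (1,4), (1,6), (1,7), (2,3), (2,4), (2,5), (2,6), (2,7), (4,6), (5,6), (5,7). Each pair (i,j) satisfies i < j and arr[i] > arr[j].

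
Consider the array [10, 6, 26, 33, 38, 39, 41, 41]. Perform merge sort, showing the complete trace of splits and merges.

Merge sort trace:

Split: [10, 6, 26, 33, 38, 39, 41, 41] -> [10, 6, 26, 33] and [38, 39, 41, 41]
  Split: [10, 6, 26, 33] -> [10, 6] and [26, 33]
    Split: [10, 6] -> [10] and [6]
    Merge: [10] + [6] -> [6, 10]
    Split: [26, 33] -> [26] and [33]
    Merge: [26] + [33] -> [26, 33]
  Merge: [6, 10] + [26, 33] -> [6, 10, 26, 33]
  Split: [38, 39, 41, 41] -> [38, 39] and [41, 41]
    Split: [38, 39] -> [38] and [39]
    Merge: [38] + [39] -> [38, 39]
    Split: [41, 41] -> [41] and [41]
    Merge: [41] + [41] -> [41, 41]
  Merge: [38, 39] + [41, 41] -> [38, 39, 41, 41]
Merge: [6, 10, 26, 33] + [38, 39, 41, 41] -> [6, 10, 26, 33, 38, 39, 41, 41]

Final sorted array: [6, 10, 26, 33, 38, 39, 41, 41]

The merge sort proceeds by recursively splitting the array and merging sorted halves.
After all merges, the sorted array is [6, 10, 26, 33, 38, 39, 41, 41].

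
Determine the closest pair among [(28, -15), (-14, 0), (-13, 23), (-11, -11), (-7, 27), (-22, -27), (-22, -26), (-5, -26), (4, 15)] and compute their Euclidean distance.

Computing all pairwise distances among 9 points:

d((28, -15), (-14, 0)) = 44.5982
d((28, -15), (-13, 23)) = 55.9017
d((28, -15), (-11, -11)) = 39.2046
d((28, -15), (-7, 27)) = 54.6717
d((28, -15), (-22, -27)) = 51.4198
d((28, -15), (-22, -26)) = 51.1957
d((28, -15), (-5, -26)) = 34.7851
d((28, -15), (4, 15)) = 38.4187
d((-14, 0), (-13, 23)) = 23.0217
d((-14, 0), (-11, -11)) = 11.4018
d((-14, 0), (-7, 27)) = 27.8927
d((-14, 0), (-22, -27)) = 28.1603
d((-14, 0), (-22, -26)) = 27.2029
d((-14, 0), (-5, -26)) = 27.5136
d((-14, 0), (4, 15)) = 23.4307
d((-13, 23), (-11, -11)) = 34.0588
d((-13, 23), (-7, 27)) = 7.2111
d((-13, 23), (-22, -27)) = 50.8035
d((-13, 23), (-22, -26)) = 49.8197
d((-13, 23), (-5, -26)) = 49.6488
d((-13, 23), (4, 15)) = 18.7883
d((-11, -11), (-7, 27)) = 38.2099
d((-11, -11), (-22, -27)) = 19.4165
d((-11, -11), (-22, -26)) = 18.6011
d((-11, -11), (-5, -26)) = 16.1555
d((-11, -11), (4, 15)) = 30.0167
d((-7, 27), (-22, -27)) = 56.0446
d((-7, 27), (-22, -26)) = 55.0818
d((-7, 27), (-5, -26)) = 53.0377
d((-7, 27), (4, 15)) = 16.2788
d((-22, -27), (-22, -26)) = 1.0 <-- minimum
d((-22, -27), (-5, -26)) = 17.0294
d((-22, -27), (4, 15)) = 49.3964
d((-22, -26), (-5, -26)) = 17.0
d((-22, -26), (4, 15)) = 48.5489
d((-5, -26), (4, 15)) = 41.9762

Closest pair: (-22, -27) and (-22, -26) with distance 1.0

The closest pair is (-22, -27) and (-22, -26) with Euclidean distance 1.0. For 9 points, brute-force pairwise comparison is shown above. For large n, the divide-and-conquer algorithm (sort by x, recurse on halves, check the dividing strip) achieves O(n log n).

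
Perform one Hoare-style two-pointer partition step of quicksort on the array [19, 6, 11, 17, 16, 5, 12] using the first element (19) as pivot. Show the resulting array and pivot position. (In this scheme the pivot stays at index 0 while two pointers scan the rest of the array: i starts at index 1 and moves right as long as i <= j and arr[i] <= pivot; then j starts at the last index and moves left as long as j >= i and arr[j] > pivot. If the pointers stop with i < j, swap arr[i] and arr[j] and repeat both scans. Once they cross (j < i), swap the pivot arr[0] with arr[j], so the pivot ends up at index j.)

Hoare-style two-pointer partition with pivot = 19:

Initial array: [19, 6, 11, 17, 16, 5, 12]

Pointers start at i = 1, j = 6.
i ends at 7, j ends at 6: the pointers have crossed (j < i), so scanning stops.

Swap pivot arr[0] with arr[6] to place pivot at position 6: [12, 6, 11, 17, 16, 5, 19]
Pivot position: 6

After partitioning with pivot 19, the array becomes [12, 6, 11, 17, 16, 5, 19]. The pivot is placed at index 6. All elements to the left of the pivot are <= 19, and all elements to the right are > 19.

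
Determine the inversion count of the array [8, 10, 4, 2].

Finding inversions in [8, 10, 4, 2]:

(0, 2): arr[0]=8 > arr[2]=4
(0, 3): arr[0]=8 > arr[3]=2
(1, 2): arr[1]=10 > arr[2]=4
(1, 3): arr[1]=10 > arr[3]=2
(2, 3): arr[2]=4 > arr[3]=2

Total inversions: 5

The array has 5 inversion(s): (0,2), (0,3), (1,2), (1,3), (2,3). Each pair (i,j) satisfies i < j and arr[i] > arr[j].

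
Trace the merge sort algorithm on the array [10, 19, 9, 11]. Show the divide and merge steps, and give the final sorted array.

Merge sort trace:

Split: [10, 19, 9, 11] -> [10, 19] and [9, 11]
  Split: [10, 19] -> [10] and [19]
  Merge: [10] + [19] -> [10, 19]
  Split: [9, 11] -> [9] and [11]
  Merge: [9] + [11] -> [9, 11]
Merge: [10, 19] + [9, 11] -> [9, 10, 11, 19]

Final sorted array: [9, 10, 11, 19]

The merge sort proceeds by recursively splitting the array and merging sorted halves.
After all merges, the sorted array is [9, 10, 11, 19].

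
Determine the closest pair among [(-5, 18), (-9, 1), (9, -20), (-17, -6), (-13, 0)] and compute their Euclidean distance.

Computing all pairwise distances among 5 points:

d((-5, 18), (-9, 1)) = 17.4642
d((-5, 18), (9, -20)) = 40.4969
d((-5, 18), (-17, -6)) = 26.8328
d((-5, 18), (-13, 0)) = 19.6977
d((-9, 1), (9, -20)) = 27.6586
d((-9, 1), (-17, -6)) = 10.6301
d((-9, 1), (-13, 0)) = 4.1231 <-- minimum
d((9, -20), (-17, -6)) = 29.5296
d((9, -20), (-13, 0)) = 29.7321
d((-17, -6), (-13, 0)) = 7.2111

Closest pair: (-9, 1) and (-13, 0) with distance 4.1231

The closest pair is (-9, 1) and (-13, 0) with Euclidean distance 4.1231. For 5 points, brute-force pairwise comparison is shown above. For large n, the divide-and-conquer algorithm (sort by x, recurse on halves, check the dividing strip) achieves O(n log n).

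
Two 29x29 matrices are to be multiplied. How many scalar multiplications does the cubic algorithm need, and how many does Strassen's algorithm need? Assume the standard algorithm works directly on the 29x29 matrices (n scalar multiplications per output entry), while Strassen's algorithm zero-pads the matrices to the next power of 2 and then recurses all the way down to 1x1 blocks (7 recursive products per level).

Matrix multiplication for 29x29 matrices:

Strassen's algorithm requires power-of-2 dimensions. Pad 29x29 to 32x32 (next power of 2).

Standard algorithm: 29^3 = 24389 multiplications
Strassen's algorithm: 7^(log2(32)) = 7^5 = 16807 multiplications
Savings: 24389 - 16807 = 7582 multiplications

Standard: 24389 multiplications (29^3). Strassen: 16807 multiplications (7^5, after padding to 32x32). Strassen reduces 8 recursive multiplications to 7 at each level.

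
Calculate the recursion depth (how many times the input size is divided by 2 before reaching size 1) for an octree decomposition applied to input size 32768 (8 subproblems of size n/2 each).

For divide and conquer with division factor 2:

Problem sizes at each level:
Level 0: 32768
Level 1: 16384
Level 2: 8192
Level 3: 4096
Level 4: 2048
Level 5: 1024
Level 6: 512
Level 7: 256
Level 8: 128
Level 9: 64
Level 10: 32
Level 11: 16
Level 12: 8
Level 13: 4
Level 14: 2
Level 15: 1

The root is level 0 and the size-1 base case is level 15 (the tree spans levels 0 through 15, i.e. 16 levels counting the root), so the depth is the number of divisions: log_2(32768) = 15

The recursion tree depth is log_2(32768) = 15. At each level, the problem size is divided by 2, so it takes 15 divisions to reduce to a base case of size 1. The algorithm makes 8 recursive calls at each level.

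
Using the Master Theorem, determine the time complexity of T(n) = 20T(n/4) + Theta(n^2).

Master Theorem for T(n) = 20T(n/4) + O(n^2):

a = 20, b = 4, c = 2
log_b(a) = log_4(20) = 2.1610

Case 1: c = 2 < log_4(20) = 2.1610
T(n) = O(n^(log_4 20))

For T(n) = 20T(n/4) + O(n^2): log_4(20) = 2.1610. This is Case 1 of the Master Theorem (c < log_b(a), work dominated by leaves), giving O(n^(log_4 20)).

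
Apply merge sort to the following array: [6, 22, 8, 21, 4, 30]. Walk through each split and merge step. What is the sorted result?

Merge sort trace:

Split: [6, 22, 8, 21, 4, 30] -> [6, 22, 8] and [21, 4, 30]
  Split: [6, 22, 8] -> [6] and [22, 8]
    Split: [22, 8] -> [22] and [8]
    Merge: [22] + [8] -> [8, 22]
  Merge: [6] + [8, 22] -> [6, 8, 22]
  Split: [21, 4, 30] -> [21] and [4, 30]
    Split: [4, 30] -> [4] and [30]
    Merge: [4] + [30] -> [4, 30]
  Merge: [21] + [4, 30] -> [4, 21, 30]
Merge: [6, 8, 22] + [4, 21, 30] -> [4, 6, 8, 21, 22, 30]

Final sorted array: [4, 6, 8, 21, 22, 30]

The merge sort proceeds by recursively splitting the array and merging sorted halves.
After all merges, the sorted array is [4, 6, 8, 21, 22, 30].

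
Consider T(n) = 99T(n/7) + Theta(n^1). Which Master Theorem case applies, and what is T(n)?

Master Theorem for T(n) = 99T(n/7) + O(n^1):

a = 99, b = 7, c = 1
log_b(a) = log_7(99) = 2.3614

Case 1: c = 1 < log_7(99) = 2.3614
T(n) = O(n^(log_7 99))

For T(n) = 99T(n/7) + O(n^1): log_7(99) = 2.3614. This is Case 1 of the Master Theorem (c < log_b(a), work dominated by leaves), giving O(n^(log_7 99)).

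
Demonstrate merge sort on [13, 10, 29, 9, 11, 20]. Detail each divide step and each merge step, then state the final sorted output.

Merge sort trace:

Split: [13, 10, 29, 9, 11, 20] -> [13, 10, 29] and [9, 11, 20]
  Split: [13, 10, 29] -> [13] and [10, 29]
    Split: [10, 29] -> [10] and [29]
    Merge: [10] + [29] -> [10, 29]
  Merge: [13] + [10, 29] -> [10, 13, 29]
  Split: [9, 11, 20] -> [9] and [11, 20]
    Split: [11, 20] -> [11] and [20]
    Merge: [11] + [20] -> [11, 20]
  Merge: [9] + [11, 20] -> [9, 11, 20]
Merge: [10, 13, 29] + [9, 11, 20] -> [9, 10, 11, 13, 20, 29]

Final sorted array: [9, 10, 11, 13, 20, 29]

The merge sort proceeds by recursively splitting the array and merging sorted halves.
After all merges, the sorted array is [9, 10, 11, 13, 20, 29].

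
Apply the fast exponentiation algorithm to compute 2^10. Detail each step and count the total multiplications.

Computing 2^10 by squaring (build up from 2^1; each line after the first costs one multiplication):

2^1 = 2
2^2 = (2^1)^2 = 2^2 = 4
2^4 = (2^2)^2 = 4^2 = 16
2^5 = 2 * 2^4 = 2 * 16 = 32
2^10 = (2^5)^2 = 32^2 = 1024

Result: 1024
Multiplications needed: 4 (4 lines after 2^1)

2^10 = 1024. Using exponentiation by squaring, this requires 4 multiplications. The key idea: if the exponent is even, square the half-power; if odd, multiply by the base once.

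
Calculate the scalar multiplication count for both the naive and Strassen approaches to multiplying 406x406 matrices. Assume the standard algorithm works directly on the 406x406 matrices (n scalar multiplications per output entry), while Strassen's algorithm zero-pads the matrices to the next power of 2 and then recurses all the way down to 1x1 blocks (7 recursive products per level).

Matrix multiplication for 406x406 matrices:

Strassen's algorithm requires power-of-2 dimensions. Pad 406x406 to 512x512 (next power of 2).

Standard algorithm: 406^3 = 66923416 multiplications
Strassen's algorithm: 7^(log2(512)) = 7^9 = 40353607 multiplications
Savings: 66923416 - 40353607 = 26569809 multiplications

Standard: 66923416 multiplications (406^3). Strassen: 40353607 multiplications (7^9, after padding to 512x512). Strassen reduces 8 recursive multiplications to 7 at each level.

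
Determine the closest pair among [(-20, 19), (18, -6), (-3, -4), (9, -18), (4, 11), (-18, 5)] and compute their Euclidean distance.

Computing all pairwise distances among 6 points:

d((-20, 19), (18, -6)) = 45.4863
d((-20, 19), (-3, -4)) = 28.6007
d((-20, 19), (9, -18)) = 47.0106
d((-20, 19), (4, 11)) = 25.2982
d((-20, 19), (-18, 5)) = 14.1421 <-- minimum
d((18, -6), (-3, -4)) = 21.095
d((18, -6), (9, -18)) = 15.0
d((18, -6), (4, 11)) = 22.0227
d((18, -6), (-18, 5)) = 37.6431
d((-3, -4), (9, -18)) = 18.4391
d((-3, -4), (4, 11)) = 16.5529
d((-3, -4), (-18, 5)) = 17.4929
d((9, -18), (4, 11)) = 29.4279
d((9, -18), (-18, 5)) = 35.4683
d((4, 11), (-18, 5)) = 22.8035

Closest pair: (-20, 19) and (-18, 5) with distance 14.1421

The closest pair is (-20, 19) and (-18, 5) with Euclidean distance 14.1421. For 6 points, brute-force pairwise comparison is shown above. For large n, the divide-and-conquer algorithm (sort by x, recurse on halves, check the dividing strip) achieves O(n log n).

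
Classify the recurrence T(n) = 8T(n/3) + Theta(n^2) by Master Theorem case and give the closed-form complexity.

Master Theorem for T(n) = 8T(n/3) + O(n^2):

a = 8, b = 3, c = 2
log_b(a) = log_3(8) = 1.8928

Case 3: c = 2 > log_3(8) = 1.8928
T(n) = O(n^2) = O(n^2)

For T(n) = 8T(n/3) + O(n^2): log_3(8) = 1.8928. This is Case 3 of the Master Theorem (c > log_b(a), work dominated by root), giving O(n^2).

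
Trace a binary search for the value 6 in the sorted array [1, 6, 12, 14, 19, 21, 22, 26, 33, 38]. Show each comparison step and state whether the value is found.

Binary search for 6 in [1, 6, 12, 14, 19, 21, 22, 26, 33, 38]:

lo=0, hi=9, mid=4, arr[mid]=19 -> 19 > 6, search left half
lo=0, hi=3, mid=1, arr[mid]=6 -> Found target at index 1!

Binary search finds 6 at index 1 after 2 comparisons. The search repeatedly halves the search space by comparing with the middle element.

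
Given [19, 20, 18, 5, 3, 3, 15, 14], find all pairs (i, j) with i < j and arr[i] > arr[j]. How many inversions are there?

Finding inversions in [19, 20, 18, 5, 3, 3, 15, 14]:

(0, 2): arr[0]=19 > arr[2]=18
(0, 3): arr[0]=19 > arr[3]=5
(0, 4): arr[0]=19 > arr[4]=3
(0, 5): arr[0]=19 > arr[5]=3
(0, 6): arr[0]=19 > arr[6]=15
(0, 7): arr[0]=19 > arr[7]=14
(1, 2): arr[1]=20 > arr[2]=18
(1, 3): arr[1]=20 > arr[3]=5
(1, 4): arr[1]=20 > arr[4]=3
(1, 5): arr[1]=20 > arr[5]=3
(1, 6): arr[1]=20 > arr[6]=15
(1, 7): arr[1]=20 > arr[7]=14
(2, 3): arr[2]=18 > arr[3]=5
(2, 4): arr[2]=18 > arr[4]=3
(2, 5): arr[2]=18 > arr[5]=3
(2, 6): arr[2]=18 > arr[6]=15
(2, 7): arr[2]=18 > arr[7]=14
(3, 4): arr[3]=5 > arr[4]=3
(3, 5): arr[3]=5 > arr[5]=3
(6, 7): arr[6]=15 > arr[7]=14

Total inversions: 20

The array has 20 inversion(s): (0,2), (0,3), (0,4), (0,5), (0,6), (0,7), (1,2), (1,3), (1,4), (1,5), (1,6), (1,7), (2,3), (2,4), (2,5), (2,6), (2,7), (3,4), (3,5), (6,7). Each pair (i,j) satisfies i < j and arr[i] > arr[j].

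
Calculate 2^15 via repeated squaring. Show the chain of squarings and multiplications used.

Computing 2^15 by squaring (build up from 2^1; each line after the first costs one multiplication):

2^1 = 2
2^2 = (2^1)^2 = 2^2 = 4
2^3 = 2 * 2^2 = 2 * 4 = 8
2^6 = (2^3)^2 = 8^2 = 64
2^7 = 2 * 2^6 = 2 * 64 = 128
2^14 = (2^7)^2 = 128^2 = 16384
2^15 = 2 * 2^14 = 2 * 16384 = 32768

Result: 32768
Multiplications needed: 6 (6 lines after 2^1)

2^15 = 32768. Using exponentiation by squaring, this requires 6 multiplications. The key idea: if the exponent is even, square the half-power; if odd, multiply by the base once.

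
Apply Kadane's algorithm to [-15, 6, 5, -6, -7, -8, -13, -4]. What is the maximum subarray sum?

Using Kadane's algorithm on [-15, 6, 5, -6, -7, -8, -13, -4]:

Scanning through the array:
Position 1 (value 6): max_ending_here = 6, max_so_far = 6
Position 2 (value 5): max_ending_here = 11, max_so_far = 11
Position 3 (value -6): max_ending_here = 5, max_so_far = 11
Position 4 (value -7): max_ending_here = -2, max_so_far = 11
Position 5 (value -8): max_ending_here = -8, max_so_far = 11
Position 6 (value -13): max_ending_here = -13, max_so_far = 11
Position 7 (value -4): max_ending_here = -4, max_so_far = 11

Maximum subarray: [6, 5]
Maximum sum: 11

The maximum subarray is [6, 5] with sum 11. This subarray runs from index 1 to index 2.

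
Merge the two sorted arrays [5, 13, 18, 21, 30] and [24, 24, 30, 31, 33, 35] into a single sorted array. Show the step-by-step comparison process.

Merging process:

Compare 5 vs 24: take 5 from left. Merged: [5]
Compare 13 vs 24: take 13 from left. Merged: [5, 13]
Compare 18 vs 24: take 18 from left. Merged: [5, 13, 18]
Compare 21 vs 24: take 21 from left. Merged: [5, 13, 18, 21]
Compare 30 vs 24: take 24 from right. Merged: [5, 13, 18, 21, 24]
Compare 30 vs 24: take 24 from right. Merged: [5, 13, 18, 21, 24, 24]
Compare 30 vs 30: take 30 from left. Merged: [5, 13, 18, 21, 24, 24, 30]
Append remaining from right: [30, 31, 33, 35]. Merged: [5, 13, 18, 21, 24, 24, 30, 30, 31, 33, 35]

Final merged array: [5, 13, 18, 21, 24, 24, 30, 30, 31, 33, 35]
Total comparisons: 7

The merged array is [5, 13, 18, 21, 24, 24, 30, 30, 31, 33, 35], requiring 7 comparisons. The merge step runs in O(n) time where n is the total number of elements.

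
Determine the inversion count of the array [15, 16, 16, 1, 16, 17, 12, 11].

Finding inversions in [15, 16, 16, 1, 16, 17, 12, 11]:

(0, 3): arr[0]=15 > arr[3]=1
(0, 6): arr[0]=15 > arr[6]=12
(0, 7): arr[0]=15 > arr[7]=11
(1, 3): arr[1]=16 > arr[3]=1
(1, 6): arr[1]=16 > arr[6]=12
(1, 7): arr[1]=16 > arr[7]=11
(2, 3): arr[2]=16 > arr[3]=1
(2, 6): arr[2]=16 > arr[6]=12
(2, 7): arr[2]=16 > arr[7]=11
(4, 6): arr[4]=16 > arr[6]=12
(4, 7): arr[4]=16 > arr[7]=11
(5, 6): arr[5]=17 > arr[6]=12
(5, 7): arr[5]=17 > arr[7]=11
(6, 7): arr[6]=12 > arr[7]=11

Total inversions: 14

The array has 14 inversion(s): (0,3), (0,6), (0,7), (1,3), (1,6), (1,7), (2,3), (2,6), (2,7), (4,6), (4,7), (5,6), (5,7), (6,7). Each pair (i,j) satisfies i < j and arr[i] > arr[j].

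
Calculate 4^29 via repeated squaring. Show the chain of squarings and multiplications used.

Computing 4^29 by squaring (build up from 4^1; each line after the first costs one multiplication):

4^1 = 4
4^2 = (4^1)^2 = 4^2 = 16
4^3 = 4 * 4^2 = 4 * 16 = 64
4^6 = (4^3)^2 = 64^2 = 4096
4^7 = 4 * 4^6 = 4 * 4096 = 16384
4^14 = (4^7)^2 = 16384^2 = 268435456
4^28 = (4^14)^2 = 268435456^2 = 72057594037927936
4^29 = 4 * 4^28 = 4 * 72057594037927936 = 288230376151711744

Result: 288230376151711744
Multiplications needed: 7 (7 lines after 4^1)

4^29 = 288230376151711744. Using exponentiation by squaring, this requires 7 multiplications. The key idea: if the exponent is even, square the half-power; if odd, multiply by the base once.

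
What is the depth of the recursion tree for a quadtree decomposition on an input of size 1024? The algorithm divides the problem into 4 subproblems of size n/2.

For divide and conquer with division factor 2:

Problem sizes at each level:
Level 0: 1024
Level 1: 512
Level 2: 256
Level 3: 128
Level 4: 64
Level 5: 32
Level 6: 16
Level 7: 8
Level 8: 4
Level 9: 2
Level 10: 1

The root is level 0 and the size-1 base case is level 10 (the tree spans levels 0 through 10, i.e. 11 levels counting the root), so the depth is the number of divisions: log_2(1024) = 10

The recursion tree depth is log_2(1024) = 10. At each level, the problem size is divided by 2, so it takes 10 divisions to reduce to a base case of size 1. The algorithm makes 4 recursive calls at each level.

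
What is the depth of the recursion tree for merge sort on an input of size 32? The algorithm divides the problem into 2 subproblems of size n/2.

For divide and conquer with division factor 2:

Problem sizes at each level:
Level 0: 32
Level 1: 16
Level 2: 8
Level 3: 4
Level 4: 2
Level 5: 1

The root is level 0 and the size-1 base case is level 5 (the tree spans levels 0 through 5, i.e. 6 levels counting the root), so the depth is the number of divisions: log_2(32) = 5

The recursion tree depth is log_2(32) = 5. At each level, the problem size is divided by 2, so it takes 5 divisions to reduce to a base case of size 1. The algorithm makes 2 recursive calls at each level.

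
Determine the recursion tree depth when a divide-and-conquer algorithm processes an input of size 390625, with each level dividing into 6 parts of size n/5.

For divide and conquer with division factor 5:

Problem sizes at each level:
Level 0: 390625
Level 1: 78125
Level 2: 15625
Level 3: 3125
Level 4: 625
Level 5: 125
Level 6: 25
Level 7: 5
Level 8: 1

The root is level 0 and the size-1 base case is level 8 (the tree spans levels 0 through 8, i.e. 9 levels counting the root), so the depth is the number of divisions: log_5(390625) = 8

The recursion tree depth is log_5(390625) = 8. At each level, the problem size is divided by 5, so it takes 8 divisions to reduce to a base case of size 1. The algorithm makes 6 recursive calls at each level.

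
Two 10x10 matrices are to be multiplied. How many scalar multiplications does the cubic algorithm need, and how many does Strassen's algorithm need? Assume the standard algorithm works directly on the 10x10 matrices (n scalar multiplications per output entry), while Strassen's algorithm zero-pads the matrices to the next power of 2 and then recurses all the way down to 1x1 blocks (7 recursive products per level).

Matrix multiplication for 10x10 matrices:

Strassen's algorithm requires power-of-2 dimensions. Pad 10x10 to 16x16 (next power of 2).

Standard algorithm: 10^3 = 1000 multiplications
Strassen's algorithm: 7^(log2(16)) = 7^4 = 2401 multiplications
Difference: 1000 - 2401 = -1401 (Strassen uses MORE here due to padding overhead — for small or just-over-power-of-2 n, padding can outweigh the per-level savings)

Standard: 1000 multiplications (10^3). Strassen: 2401 multiplications (7^4, after padding to 16x16). Strassen reduces 8 recursive multiplications to 7 at each level.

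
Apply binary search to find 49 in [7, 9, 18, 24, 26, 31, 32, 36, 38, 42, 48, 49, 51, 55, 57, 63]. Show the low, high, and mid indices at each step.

Binary search for 49 in [7, 9, 18, 24, 26, 31, 32, 36, 38, 42, 48, 49, 51, 55, 57, 63]:

lo=0, hi=15, mid=7, arr[mid]=36 -> 36 < 49, search right half
lo=8, hi=15, mid=11, arr[mid]=49 -> Found target at index 11!

Binary search finds 49 at index 11 after 2 comparisons. The search repeatedly halves the search space by comparing with the middle element.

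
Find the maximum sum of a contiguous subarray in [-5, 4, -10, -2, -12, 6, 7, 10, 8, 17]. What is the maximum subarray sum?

Using Kadane's algorithm on [-5, 4, -10, -2, -12, 6, 7, 10, 8, 17]:

Scanning through the array:
Position 1 (value 4): max_ending_here = 4, max_so_far = 4
Position 2 (value -10): max_ending_here = -6, max_so_far = 4
Position 3 (value -2): max_ending_here = -2, max_so_far = 4
Position 4 (value -12): max_ending_here = -12, max_so_far = 4
Position 5 (value 6): max_ending_here = 6, max_so_far = 6
Position 6 (value 7): max_ending_here = 13, max_so_far = 13
Position 7 (value 10): max_ending_here = 23, max_so_far = 23
Position 8 (value 8): max_ending_here = 31, max_so_far = 31
Position 9 (value 17): max_ending_here = 48, max_so_far = 48

Maximum subarray: [6, 7, 10, 8, 17]
Maximum sum: 48

The maximum subarray is [6, 7, 10, 8, 17] with sum 48. This subarray runs from index 5 to index 9.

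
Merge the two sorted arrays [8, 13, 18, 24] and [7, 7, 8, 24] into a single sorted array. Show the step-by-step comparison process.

Merging process:

Compare 8 vs 7: take 7 from right. Merged: [7]
Compare 8 vs 7: take 7 from right. Merged: [7, 7]
Compare 8 vs 8: take 8 from left. Merged: [7, 7, 8]
Compare 13 vs 8: take 8 from right. Merged: [7, 7, 8, 8]
Compare 13 vs 24: take 13 from left. Merged: [7, 7, 8, 8, 13]
Compare 18 vs 24: take 18 from left. Merged: [7, 7, 8, 8, 13, 18]
Compare 24 vs 24: take 24 from left. Merged: [7, 7, 8, 8, 13, 18, 24]
Append remaining from right: [24]. Merged: [7, 7, 8, 8, 13, 18, 24, 24]

Final merged array: [7, 7, 8, 8, 13, 18, 24, 24]
Total comparisons: 7

The merged array is [7, 7, 8, 8, 13, 18, 24, 24], requiring 7 comparisons. The merge step runs in O(n) time where n is the total number of elements.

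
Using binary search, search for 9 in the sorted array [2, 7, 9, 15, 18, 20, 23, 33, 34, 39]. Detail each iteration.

Binary search for 9 in [2, 7, 9, 15, 18, 20, 23, 33, 34, 39]:

lo=0, hi=9, mid=4, arr[mid]=18 -> 18 > 9, search left half
lo=0, hi=3, mid=1, arr[mid]=7 -> 7 < 9, search right half
lo=2, hi=3, mid=2, arr[mid]=9 -> Found target at index 2!

Binary search finds 9 at index 2 after 3 comparisons. The search repeatedly halves the search space by comparing with the middle element.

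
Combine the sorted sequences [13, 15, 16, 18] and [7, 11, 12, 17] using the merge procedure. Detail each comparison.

Merging process:

Compare 13 vs 7: take 7 from right. Merged: [7]
Compare 13 vs 11: take 11 from right. Merged: [7, 11]
Compare 13 vs 12: take 12 from right. Merged: [7, 11, 12]
Compare 13 vs 17: take 13 from left. Merged: [7, 11, 12, 13]
Compare 15 vs 17: take 15 from left. Merged: [7, 11, 12, 13, 15]
Compare 16 vs 17: take 16 from left. Merged: [7, 11, 12, 13, 15, 16]
Compare 18 vs 17: take 17 from right. Merged: [7, 11, 12, 13, 15, 16, 17]
Append remaining from left: [18]. Merged: [7, 11, 12, 13, 15, 16, 17, 18]

Final merged array: [7, 11, 12, 13, 15, 16, 17, 18]
Total comparisons: 7

The merged array is [7, 11, 12, 13, 15, 16, 17, 18], requiring 7 comparisons. The merge step runs in O(n) time where n is the total number of elements.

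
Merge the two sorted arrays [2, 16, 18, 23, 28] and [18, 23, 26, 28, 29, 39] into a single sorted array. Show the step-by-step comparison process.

Merging process:

Compare 2 vs 18: take 2 from left. Merged: [2]
Compare 16 vs 18: take 16 from left. Merged: [2, 16]
Compare 18 vs 18: take 18 from left. Merged: [2, 16, 18]
Compare 23 vs 18: take 18 from right. Merged: [2, 16, 18, 18]
Compare 23 vs 23: take 23 from left. Merged: [2, 16, 18, 18, 23]
Compare 28 vs 23: take 23 from right. Merged: [2, 16, 18, 18, 23, 23]
Compare 28 vs 26: take 26 from right. Merged: [2, 16, 18, 18, 23, 23, 26]
Compare 28 vs 28: take 28 from left. Merged: [2, 16, 18, 18, 23, 23, 26, 28]
Append remaining from right: [28, 29, 39]. Merged: [2, 16, 18, 18, 23, 23, 26, 28, 28, 29, 39]

Final merged array: [2, 16, 18, 18, 23, 23, 26, 28, 28, 29, 39]
Total comparisons: 8

The merged array is [2, 16, 18, 18, 23, 23, 26, 28, 28, 29, 39], requiring 8 comparisons. The merge step runs in O(n) time where n is the total number of elements.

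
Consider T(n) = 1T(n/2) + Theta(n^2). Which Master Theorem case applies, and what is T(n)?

Master Theorem for T(n) = 1T(n/2) + O(n^2):

a = 1, b = 2, c = 2
log_b(a) = log_2(1) = 0.0000

Case 3: c = 2 > log_2(1) = 0.0000
T(n) = O(n^2) = O(n^2)

For T(n) = 1T(n/2) + O(n^2): log_2(1) = 0.0000. This is Case 3 of the Master Theorem (c > log_b(a), work dominated by root), giving O(n^2).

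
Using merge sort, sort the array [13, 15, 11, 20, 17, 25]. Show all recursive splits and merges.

Merge sort trace:

Split: [13, 15, 11, 20, 17, 25] -> [13, 15, 11] and [20, 17, 25]
  Split: [13, 15, 11] -> [13] and [15, 11]
    Split: [15, 11] -> [15] and [11]
    Merge: [15] + [11] -> [11, 15]
  Merge: [13] + [11, 15] -> [11, 13, 15]
  Split: [20, 17, 25] -> [20] and [17, 25]
    Split: [17, 25] -> [17] and [25]
    Merge: [17] + [25] -> [17, 25]
  Merge: [20] + [17, 25] -> [17, 20, 25]
Merge: [11, 13, 15] + [17, 20, 25] -> [11, 13, 15, 17, 20, 25]

Final sorted array: [11, 13, 15, 17, 20, 25]

The merge sort proceeds by recursively splitting the array and merging sorted halves.
After all merges, the sorted array is [11, 13, 15, 17, 20, 25].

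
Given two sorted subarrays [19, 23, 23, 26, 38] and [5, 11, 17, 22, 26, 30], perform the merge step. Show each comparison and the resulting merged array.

Merging process:

Compare 19 vs 5: take 5 from right. Merged: [5]
Compare 19 vs 11: take 11 from right. Merged: [5, 11]
Compare 19 vs 17: take 17 from right. Merged: [5, 11, 17]
Compare 19 vs 22: take 19 from left. Merged: [5, 11, 17, 19]
Compare 23 vs 22: take 22 from right. Merged: [5, 11, 17, 19, 22]
Compare 23 vs 26: take 23 from left. Merged: [5, 11, 17, 19, 22, 23]
Compare 23 vs 26: take 23 from left. Merged: [5, 11, 17, 19, 22, 23, 23]
Compare 26 vs 26: take 26 from left. Merged: [5, 11, 17, 19, 22, 23, 23, 26]
Compare 38 vs 26: take 26 from right. Merged: [5, 11, 17, 19, 22, 23, 23, 26, 26]
Compare 38 vs 30: take 30 from right. Merged: [5, 11, 17, 19, 22, 23, 23, 26, 26, 30]
Append remaining from left: [38]. Merged: [5, 11, 17, 19, 22, 23, 23, 26, 26, 30, 38]

Final merged array: [5, 11, 17, 19, 22, 23, 23, 26, 26, 30, 38]
Total comparisons: 10

The merged array is [5, 11, 17, 19, 22, 23, 23, 26, 26, 30, 38], requiring 10 comparisons. The merge step runs in O(n) time where n is the total number of elements.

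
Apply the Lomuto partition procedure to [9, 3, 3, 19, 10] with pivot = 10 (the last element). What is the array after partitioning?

Lomuto partition with pivot = 10:

Initial array: [9, 3, 3, 19, 10]

arr[0]=9 <= 10: swap with position 0, array becomes [9, 3, 3, 19, 10]
arr[1]=3 <= 10: swap with position 1, array becomes [9, 3, 3, 19, 10]
arr[2]=3 <= 10: swap with position 2, array becomes [9, 3, 3, 19, 10]
arr[3]=19 > 10: no swap

Place pivot at position 3: [9, 3, 3, 10, 19]
Pivot position: 3

After partitioning with pivot 10, the array becomes [9, 3, 3, 10, 19]. The pivot is placed at index 3. All elements to the left of the pivot are <= 10, and all elements to the right are > 10.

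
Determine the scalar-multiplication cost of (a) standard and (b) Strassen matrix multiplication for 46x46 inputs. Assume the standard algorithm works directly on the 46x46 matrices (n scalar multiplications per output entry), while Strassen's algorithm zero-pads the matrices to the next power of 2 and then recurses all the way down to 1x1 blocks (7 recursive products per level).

Matrix multiplication for 46x46 matrices:

Strassen's algorithm requires power-of-2 dimensions. Pad 46x46 to 64x64 (next power of 2).

Standard algorithm: 46^3 = 97336 multiplications
Strassen's algorithm: 7^(log2(64)) = 7^6 = 117649 multiplications
Difference: 97336 - 117649 = -20313 (Strassen uses MORE here due to padding overhead — for small or just-over-power-of-2 n, padding can outweigh the per-level savings)

Standard: 97336 multiplications (46^3). Strassen: 117649 multiplications (7^6, after padding to 64x64). Strassen reduces 8 recursive multiplications to 7 at each level.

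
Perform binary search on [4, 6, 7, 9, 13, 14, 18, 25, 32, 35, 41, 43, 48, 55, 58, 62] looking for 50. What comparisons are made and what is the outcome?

Binary search for 50 in [4, 6, 7, 9, 13, 14, 18, 25, 32, 35, 41, 43, 48, 55, 58, 62]:

lo=0, hi=15, mid=7, arr[mid]=25 -> 25 < 50, search right half
lo=8, hi=15, mid=11, arr[mid]=43 -> 43 < 50, search right half
lo=12, hi=15, mid=13, arr[mid]=55 -> 55 > 50, search left half
lo=12, hi=12, mid=12, arr[mid]=48 -> 48 < 50, search right half
lo=13 > hi=12, target 50 not found

Binary search determines that 50 is not in the array after 4 comparisons. The search space was exhausted without finding the target.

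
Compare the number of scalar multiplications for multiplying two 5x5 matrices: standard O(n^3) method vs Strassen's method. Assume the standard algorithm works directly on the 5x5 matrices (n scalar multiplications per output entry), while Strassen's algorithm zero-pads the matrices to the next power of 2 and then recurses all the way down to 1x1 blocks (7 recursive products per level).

Matrix multiplication for 5x5 matrices:

Strassen's algorithm requires power-of-2 dimensions. Pad 5x5 to 8x8 (next power of 2).

Standard algorithm: 5^3 = 125 multiplications
Strassen's algorithm: 7^(log2(8)) = 7^3 = 343 multiplications
Difference: 125 - 343 = -218 (Strassen uses MORE here due to padding overhead — for small or just-over-power-of-2 n, padding can outweigh the per-level savings)

Standard: 125 multiplications (5^3). Strassen: 343 multiplications (7^3, after padding to 8x8). Strassen reduces 8 recursive multiplications to 7 at each level.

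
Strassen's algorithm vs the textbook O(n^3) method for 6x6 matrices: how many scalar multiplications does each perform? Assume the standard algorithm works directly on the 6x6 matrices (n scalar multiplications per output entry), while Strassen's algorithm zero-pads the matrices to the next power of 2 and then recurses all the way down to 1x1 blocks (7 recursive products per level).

Matrix multiplication for 6x6 matrices:

Strassen's algorithm requires power-of-2 dimensions. Pad 6x6 to 8x8 (next power of 2).

Standard algorithm: 6^3 = 216 multiplications
Strassen's algorithm: 7^(log2(8)) = 7^3 = 343 multiplications
Difference: 216 - 343 = -127 (Strassen uses MORE here due to padding overhead — for small or just-over-power-of-2 n, padding can outweigh the per-level savings)

Standard: 216 multiplications (6^3). Strassen: 343 multiplications (7^3, after padding to 8x8). Strassen reduces 8 recursive multiplications to 7 at each level.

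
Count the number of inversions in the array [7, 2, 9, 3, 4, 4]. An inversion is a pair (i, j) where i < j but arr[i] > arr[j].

Finding inversions in [7, 2, 9, 3, 4, 4]:

(0, 1): arr[0]=7 > arr[1]=2
(0, 3): arr[0]=7 > arr[3]=3
(0, 4): arr[0]=7 > arr[4]=4
(0, 5): arr[0]=7 > arr[5]=4
(2, 3): arr[2]=9 > arr[3]=3
(2, 4): arr[2]=9 > arr[4]=4
(2, 5): arr[2]=9 > arr[5]=4

Total inversions: 7

The array has 7 inversion(s): (0,1), (0,3), (0,4), (0,5), (2,3), (2,4), (2,5). Each pair (i,j) satisfies i < j and arr[i] > arr[j].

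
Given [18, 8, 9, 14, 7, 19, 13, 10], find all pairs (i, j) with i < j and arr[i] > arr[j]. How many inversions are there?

Finding inversions in [18, 8, 9, 14, 7, 19, 13, 10]:

(0, 1): arr[0]=18 > arr[1]=8
(0, 2): arr[0]=18 > arr[2]=9
(0, 3): arr[0]=18 > arr[3]=14
(0, 4): arr[0]=18 > arr[4]=7
(0, 6): arr[0]=18 > arr[6]=13
(0, 7): arr[0]=18 > arr[7]=10
(1, 4): arr[1]=8 > arr[4]=7
(2, 4): arr[2]=9 > arr[4]=7
(3, 4): arr[3]=14 > arr[4]=7
(3, 6): arr[3]=14 > arr[6]=13
(3, 7): arr[3]=14 > arr[7]=10
(5, 6): arr[5]=19 > arr[6]=13
(5, 7): arr[5]=19 > arr[7]=10
(6, 7): arr[6]=13 > arr[7]=10

Total inversions: 14

The array has 14 inversion(s): (0,1), (0,2), (0,3), (0,4), (0,6), (0,7), (1,4), (2,4), (3,4), (3,6), (3,7), (5,6), (5,7), (6,7). Each pair (i,j) satisfies i < j and arr[i] > arr[j].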